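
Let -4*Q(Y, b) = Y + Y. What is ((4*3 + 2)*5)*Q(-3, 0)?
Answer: 105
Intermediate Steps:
Q(Y, b) = -Y/2 (Q(Y, b) = -(Y + Y)/4 = -Y/2)
((4*3 + 2)*5)*Q(-3, 0) = ((4*3 + 2)*5)*(-1/2*(-3)) = ((12 + 2)*5)*(3/2) = (14*5)*(3/2) = 70*(3/2) = 105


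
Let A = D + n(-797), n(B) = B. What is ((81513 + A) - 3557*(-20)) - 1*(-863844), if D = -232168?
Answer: 783532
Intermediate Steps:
A = -232965 (A = -232168 - 797 = -232965)
((81513 + A) - 3557*(-20)) - 1*(-863844) = ((81513 - 232965) - 3557*(-20)) - 1*(-863844) = (-151452 + 71140) + 863844 = -80312 + 863844 = 783532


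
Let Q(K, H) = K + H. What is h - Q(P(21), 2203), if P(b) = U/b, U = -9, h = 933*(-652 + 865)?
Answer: 1375685/7 ≈ 1.9653e+5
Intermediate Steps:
h = 198729 (h = 933*213 = 198729)
P(b) = -9/b
Q(K, H) = H + K
h - Q(P(21), 2203) = 198729 - (2203 - 9/21) = 198729 - (2203 - 9*1/21) = 198729 - (2203 - 3/7) = 198729 - 1*15418/7 = 198729 - 15418/7 = 1375685/7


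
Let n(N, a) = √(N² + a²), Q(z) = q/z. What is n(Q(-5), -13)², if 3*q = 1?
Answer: 38026/225 ≈ 169.00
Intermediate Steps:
q = ⅓ (q = (⅓)*1 = ⅓ ≈ 0.33333)
Q(z) = 1/(3*z)
n(Q(-5), -13)² = (√(((⅓)/(-5))² + (-13)²))² = (√(((⅓)*(-⅕))² + 169))² = (√((-1/15)² + 169))² = (√(1/225 + 169))² = (√(38026/225))² = (√38026/15)² = 38026/225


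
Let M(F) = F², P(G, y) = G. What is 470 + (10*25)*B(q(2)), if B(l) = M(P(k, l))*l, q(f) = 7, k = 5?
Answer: 44220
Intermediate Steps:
B(l) = 25*l (B(l) = 5²*l = 25*l)
470 + (10*25)*B(q(2)) = 470 + (10*25)*(25*7) = 470 + 250*175 = 470 + 43750 = 44220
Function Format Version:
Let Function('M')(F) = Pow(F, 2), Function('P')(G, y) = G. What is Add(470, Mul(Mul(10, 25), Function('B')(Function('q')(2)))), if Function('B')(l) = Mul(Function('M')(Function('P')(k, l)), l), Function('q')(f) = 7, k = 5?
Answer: 44220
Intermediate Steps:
Function('B')(l) = Mul(25, l) (Function('B')(l) = Mul(Pow(5, 2), l) = Mul(25, l))
Add(470, Mul(Mul(10, 25), Function('B')(Function('q')(2)))) = Add(470, Mul(Mul(10, 25), Mul(25, 7))) = Add(470, Mul(250, 175)) = Add(470, 43750) = 44220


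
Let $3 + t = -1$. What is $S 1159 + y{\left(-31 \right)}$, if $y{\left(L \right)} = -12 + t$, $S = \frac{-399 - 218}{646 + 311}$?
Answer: $- \frac{730415}{957} \approx -763.23$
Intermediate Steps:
$t = -4$ ($t = -3 - 1 = -4$)
$S = - \frac{617}{957} \approx -0.64472$
$y{\left(L \right)} = -16$ ($y{\left(L \right)} = -12 - 4 = -16$)
$S 1159 + y{\left(-31 \right)} = \left(- \frac{617}{957}\right) 1159 - 16 = - \frac{715103}{957} - 16 = - \frac{730415}{957}$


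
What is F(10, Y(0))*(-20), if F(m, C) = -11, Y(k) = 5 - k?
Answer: 220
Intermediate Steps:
F(10, Y(0))*(-20) = -11*(-20) = 220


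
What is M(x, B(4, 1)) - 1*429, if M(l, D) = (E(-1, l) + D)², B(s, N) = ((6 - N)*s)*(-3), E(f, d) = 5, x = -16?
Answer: 2596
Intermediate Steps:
B(s, N) = -3*s*(6 - N) (B(s, N) = (s*(6 - N))*(-3) = -3*s*(6 - N))
M(l, D) = (5 + D)²
M(x, B(4, 1)) - 1*429 = (5 + 3*4*(-6 + 1))² - 1*429 = (5 + 3*4*(-5))² - 429 = (5 - 60)² - 429 = (-55)² - 429 = 3025 - 429 = 2596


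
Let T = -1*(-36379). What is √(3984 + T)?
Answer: √40363 ≈ 200.91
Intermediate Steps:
T = 36379
√(3984 + T) = √(3984 + 36379) = √40363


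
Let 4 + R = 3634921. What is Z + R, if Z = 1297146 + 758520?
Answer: 5690583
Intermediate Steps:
Z = 2055666
R = 3634917 (R = -4 + 3634921 = 3634917)
Z + R = 2055666 + 3634917 = 5690583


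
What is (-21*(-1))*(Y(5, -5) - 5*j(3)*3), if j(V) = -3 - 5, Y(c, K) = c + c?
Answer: 2730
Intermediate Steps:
Y(c, K) = 2*c
j(V) = -8
(-21*(-1))*(Y(5, -5) - 5*j(3)*3) = (-21*(-1))*(2*5 - 5*(-8)*3) = 21*(10 - (-40)*3) = 21*(10 - 1*(-120)) = 21*(10 + 120) = 21*130 = 2730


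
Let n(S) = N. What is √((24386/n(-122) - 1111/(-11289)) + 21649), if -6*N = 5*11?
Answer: 2*√1830096648528555/620895 ≈ 137.80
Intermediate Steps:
N = -55/6 (N = -5*11/6 = -⅙*55 = -55/6 ≈ -9.1667)
n(S) = -55/6
√((24386/n(-122) - 1111/(-11289)) + 21649) = √((24386/(-55/6) - 1111/(-11289)) + 21649) = √((24386*(-6/55) - 1111*(-1/11289)) + 21649) = √((-146316/55 + 1111/11289) + 21649) = √(-1651700219/620895 + 21649) = √(11790055636/620895) = 2*√1830096648528555/620895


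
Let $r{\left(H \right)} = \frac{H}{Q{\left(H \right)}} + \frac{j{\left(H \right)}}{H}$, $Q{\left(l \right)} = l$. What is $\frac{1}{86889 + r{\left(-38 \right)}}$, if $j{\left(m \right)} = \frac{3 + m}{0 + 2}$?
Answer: $\frac{76}{6603675} \approx 1.1509 \cdot 10^{-5}$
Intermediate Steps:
$j{\left(m \right)} = \frac{3}{2} + \frac{m}{2}$ ($j{\left(m \right)} = \frac{3 + m}{2} = \left(3 + m\right) \frac{1}{2} = \frac{3}{2} + \frac{m}{2}$)
$r{\left(H \right)} = 1 + \frac{\frac{3}{2} + \frac{H}{2}}{H}$ ($r{\left(H \right)} = \frac{H}{H} + \frac{\frac{3}{2} + \frac{H}{2}}{H} = 1 + \frac{\frac{3}{2} + \frac{H}{2}}{H}$)
$\frac{1}{86889 + r{\left(-38 \right)}} = \frac{1}{86889 + \frac{3 \left(1 - 38\right)}{2 \left(-38\right)}} = \frac{1}{86889 + \frac{3}{2} \left(- \frac{1}{38}\right) \left(-37\right)} = \frac{1}{86889 + \frac{111}{76}} = \frac{1}{\frac{6603675}{76}} = \frac{76}{6603675}$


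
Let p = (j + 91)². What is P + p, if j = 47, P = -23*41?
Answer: 18101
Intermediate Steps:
P = -943
p = 19044 (p = (47 + 91)² = 138² = 19044)
P + p = -943 + 19044 = 18101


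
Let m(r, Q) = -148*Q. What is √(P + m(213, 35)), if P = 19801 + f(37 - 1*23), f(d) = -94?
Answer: √14527 ≈ 120.53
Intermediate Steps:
P = 19707 (P = 19801 - 94 = 19707)
√(P + m(213, 35)) = √(19707 - 148*35) = √(19707 - 5180) = √14527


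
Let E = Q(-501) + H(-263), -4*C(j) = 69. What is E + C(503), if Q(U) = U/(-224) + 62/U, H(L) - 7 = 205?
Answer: 22092737/112224 ≈ 196.86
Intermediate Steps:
H(L) = 212 (H(L) = 7 + 205 = 212)
C(j) = -69/4 (C(j) = -¼*69 = -69/4)
Q(U) = 62/U - U/224 (Q(U) = U*(-1/224) + 62/U = -U/224 + 62/U = 62/U - U/224)
E = 24028601/112224 (E = (62/(-501) - 1/224*(-501)) + 212 = (62*(-1/501) + 501/224) + 212 = (-62/501 + 501/224) + 212 = 237113/112224 + 212 = 24028601/112224 ≈ 214.11)
E + C(503) = 24028601/112224 - 69/4 = 22092737/112224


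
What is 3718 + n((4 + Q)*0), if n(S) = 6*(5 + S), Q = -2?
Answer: 3748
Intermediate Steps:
n(S) = 30 + 6*S
3718 + n((4 + Q)*0) = 3718 + (30 + 6*((4 - 2)*0)) = 3718 + (30 + 6*(2*0)) = 3718 + (30 + 6*0) = 3718 + (30 + 0) = 3718 + 30 = 3748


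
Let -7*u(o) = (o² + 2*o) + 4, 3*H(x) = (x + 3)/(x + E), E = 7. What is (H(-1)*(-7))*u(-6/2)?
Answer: 7/9 ≈ 0.77778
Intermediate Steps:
H(x) = (3 + x)/(3*(7 + x)) (H(x) = ((x + 3)/(x + 7))/3 = ((3 + x)/(7 + x))/3 = (3 + x)/(3*(7 + x)))
u(o) = -4/7 - 2*o/7 - o²/7 (u(o) = -((o² + 2*o) + 4)/7 = -(4 + o² + 2*o)/7 = -4/7 - 2*o/7 - o²/7)
(H(-1)*(-7))*u(-6/2) = (((3 - 1)/(3*(7 - 1)))*(-7))*(-4/7 - (-12)/(7*2) - (-6/2)²/7) = (((⅓)*2/6)*(-7))*(-4/7 - (-12)/(7*2) - (-6*½)²/7) = (((⅓)*(⅙)*2)*(-7))*(-4/7 - 2/7*(-3) - ⅐*(-3)²) = ((⅑)*(-7))*(-4/7 + 6/7 - ⅐*9) = -7*(-4/7 + 6/7 - 9/7)/9 = -7/9*(-1) = 7/9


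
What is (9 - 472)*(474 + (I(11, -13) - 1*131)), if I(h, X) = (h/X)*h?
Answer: -2008494/13 ≈ -1.5450e+5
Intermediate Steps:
I(h, X) = h**2/X
(9 - 472)*(474 + (I(11, -13) - 1*131)) = (9 - 472)*(474 + (11**2/(-13) - 1*131)) = -463*(474 + (-1/13*121 - 131)) = -463*(474 + (-121/13 - 131)) = -463*(474 - 1824/13) = -463*4338/13 = -2008494/13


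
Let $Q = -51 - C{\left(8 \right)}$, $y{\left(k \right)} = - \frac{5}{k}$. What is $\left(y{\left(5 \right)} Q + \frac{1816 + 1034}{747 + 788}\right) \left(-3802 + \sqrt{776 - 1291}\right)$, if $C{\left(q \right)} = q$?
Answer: $- \frac{71032766}{307} + \frac{18683 i \sqrt{515}}{307} \approx -2.3138 \cdot 10^{5} + 1381.1 i$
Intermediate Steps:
$Q = -59$ ($Q = -51 - 8 = -59$)
$\left(y{\left(5 \right)} Q + \frac{1816 + 1034}{747 + 788}\right) \left(-3802 + \sqrt{776 - 1291}\right) = \left(- \frac{5}{5} \left(-59\right) + \frac{1816 + 1034}{747 + 788}\right) \left(-3802 + \sqrt{776 - 1291}\right) = \left(\left(-5\right) \frac{1}{5} \left(-59\right) + \frac{2850}{1535}\right) \left(-3802 + \sqrt{-515}\right) = \left(\left(-1\right) \left(-59\right) + 2850 \cdot \frac{1}{1535}\right) \left(-3802 + i \sqrt{515}\right) = \left(59 + \frac{570}{307}\right) \left(-3802 + i \sqrt{515}\right) = \frac{18683 \left(-3802 + i \sqrt{515}\right)}{307} = - \frac{71032766}{307} + \frac{18683 i \sqrt{515}}{307}$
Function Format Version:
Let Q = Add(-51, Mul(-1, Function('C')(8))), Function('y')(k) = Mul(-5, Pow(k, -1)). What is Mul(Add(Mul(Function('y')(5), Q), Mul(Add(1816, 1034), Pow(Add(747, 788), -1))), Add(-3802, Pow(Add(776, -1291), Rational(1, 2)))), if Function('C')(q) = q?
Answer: Add(Rational(-71032766, 307), Mul(Rational(18683, 307), I, Pow(515, Rational(1, 2)))) ≈ Add(-2.3138e+5, Mul(1381.1, I))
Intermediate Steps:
Q = -59 (Q = Add(-51, Mul(-1, 8)) = Add(-51, -8) = -59)
Mul(Add(Mul(Function('y')(5), Q), Mul(Add(1816, 1034), Pow(Add(747, 788), -1))), Add(-3802, Pow(Add(776, -1291), Rational(1, 2)))) = Mul(Add(Mul(Mul(-5, Pow(5, -1)), -59), Mul(Add(1816, 1034), Pow(Add(747, 788), -1))), Add(-3802, Pow(Add(776, -1291), Rational(1, 2)))) = Mul(Add(Mul(Mul(-5, Rational(1, 5)), -59), Mul(2850, Pow(1535, -1))), Add(-3802, Pow(-515, Rational(1, 2)))) = Mul(Add(Mul(-1, -59), Mul(2850, Rational(1, 1535))), Add(-3802, Mul(I, Pow(515, Rational(1, 2))))) = Mul(Add(59, Rational(570, 307)), Add(-3802, Mul(I, Pow(515, Rational(1, 2))))) = Mul(Rational(18683, 307), Add(-3802, Mul(I, Pow(515, Rational(1, 2))))) = Add(Rational(-71032766, 307), Mul(Rational(18683, 307), I, Pow(515, Rational(1, 2))))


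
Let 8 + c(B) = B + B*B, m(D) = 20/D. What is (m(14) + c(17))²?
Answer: 4393216/49 ≈ 89658.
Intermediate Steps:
c(B) = -8 + B + B² (c(B) = -8 + (B + B*B) = -8 + (B + B²) = -8 + B + B²)
(m(14) + c(17))² = (20/14 + (-8 + 17 + 17²))² = (20*(1/14) + (-8 + 17 + 289))² = (10/7 + 298)² = (2096/7)² = 4393216/49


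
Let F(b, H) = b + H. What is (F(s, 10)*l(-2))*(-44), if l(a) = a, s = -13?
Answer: -264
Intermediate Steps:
F(b, H) = H + b
(F(s, 10)*l(-2))*(-44) = ((10 - 13)*(-2))*(-44) = -3*(-2)*(-44) = 6*(-44) = -264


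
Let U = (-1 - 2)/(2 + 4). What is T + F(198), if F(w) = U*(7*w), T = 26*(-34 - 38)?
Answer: -2565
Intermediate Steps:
T = -1872 (T = 26*(-72) = -1872)
U = -½ (U = -3/6 = -3*⅙ = -½ ≈ -0.50000)
F(w) = -7*w/2
T + F(198) = -1872 - 7/2*198 = -1872 - 693 = -2565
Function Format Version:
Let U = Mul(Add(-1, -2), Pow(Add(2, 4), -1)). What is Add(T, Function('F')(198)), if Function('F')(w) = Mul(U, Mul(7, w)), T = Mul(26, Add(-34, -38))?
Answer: -2565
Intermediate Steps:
T = -1872 (T = Mul(26, -72) = -1872)
U = Rational(-1, 2) (U = Mul(-3, Pow(6, -1)) = Mul(-3, Rational(1, 6)) = Rational(-1, 2) ≈ -0.50000)
Function('F')(w) = Mul(Rational(-7, 2), w) (Function('F')(w) = Mul(Rational(-1, 2), Mul(7, w)) = Mul(Rational(-7, 2), w))
Add(T, Function('F')(198)) = Add(-1872, Mul(Rational(-7, 2), 198)) = Add(-1872, -693) = -2565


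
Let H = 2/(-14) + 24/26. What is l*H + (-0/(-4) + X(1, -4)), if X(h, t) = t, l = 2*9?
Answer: 914/91 ≈ 10.044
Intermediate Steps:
l = 18
H = 71/91 (H = 2*(-1/14) + 24*(1/26) = -⅐ + 12/13 = 71/91 ≈ 0.78022)
l*H + (-0/(-4) + X(1, -4)) = 18*(71/91) + (-0/(-4) - 4) = 1278/91 + (-0*(-1)/4 - 4) = 1278/91 + (-4*0 - 4) = 1278/91 + (0 - 4) = 1278/91 - 4 = 914/91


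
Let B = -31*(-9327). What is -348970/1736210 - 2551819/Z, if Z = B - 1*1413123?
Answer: 403825627157/195147573306 ≈ 2.0693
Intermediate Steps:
B = 289137
Z = -1123986 (Z = 289137 - 1*1413123 = 289137 - 1413123 = -1123986)
-348970/1736210 - 2551819/Z = -348970/1736210 - 2551819/(-1123986) = -348970*1/1736210 - 2551819*(-1/1123986) = -34897/173621 + 2551819/1123986 = 403825627157/195147573306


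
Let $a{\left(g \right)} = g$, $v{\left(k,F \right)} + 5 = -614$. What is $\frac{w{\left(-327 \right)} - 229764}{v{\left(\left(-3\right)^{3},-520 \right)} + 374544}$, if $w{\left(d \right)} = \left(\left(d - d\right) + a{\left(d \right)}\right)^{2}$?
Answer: $- \frac{24567}{74785} \approx -0.3285$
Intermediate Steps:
$v{\left(k,F \right)} = -619$ ($v{\left(k,F \right)} = -5 - 614 = -619$)
$w{\left(d \right)} = d^{2}$ ($w{\left(d \right)} = \left(\left(d - d\right) + d\right)^{2} = \left(0 + d\right)^{2} = d^{2}$)
$\frac{w{\left(-327 \right)} - 229764}{v{\left(\left(-3\right)^{3},-520 \right)} + 374544} = \frac{\left(-327\right)^{2} - 229764}{-619 + 374544} = \frac{106929 - 229764}{373925} = \left(-122835\right) \frac{1}{373925} = - \frac{24567}{74785}$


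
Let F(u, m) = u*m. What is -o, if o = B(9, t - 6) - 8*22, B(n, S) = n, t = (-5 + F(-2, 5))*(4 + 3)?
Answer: 167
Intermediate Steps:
F(u, m) = m*u
t = -105 (t = (-5 + 5*(-2))*(4 + 3) = (-5 - 10)*7 = -15*7 = -105)
o = -167 (o = 9 - 8*22 = 9 - 176 = -167)
-o = -1*(-167) = 167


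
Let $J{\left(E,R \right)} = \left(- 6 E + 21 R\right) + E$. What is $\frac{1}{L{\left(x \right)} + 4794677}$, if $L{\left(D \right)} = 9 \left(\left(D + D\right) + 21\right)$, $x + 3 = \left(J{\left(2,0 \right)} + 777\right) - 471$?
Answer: $\frac{1}{4800140} \approx 2.0833 \cdot 10^{-7}$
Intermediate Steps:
$J{\left(E,R \right)} = - 5 E + 21 R$
$x = 293$ ($x = -3 + \left(\left(\left(\left(-5\right) 2 + 21 \cdot 0\right) + 777\right) - 471\right) = -3 + \left(\left(\left(-10 + 0\right) + 777\right) - 471\right) = -3 + \left(\left(-10 + 777\right) - 471\right) = -3 + \left(767 - 471\right) = -3 + 296 = 293$)
$L{\left(D \right)} = 189 + 18 D$ ($L{\left(D \right)} = 9 \left(2 D + 21\right) = 9 \left(21 + 2 D\right) = 189 + 18 D$)
$\frac{1}{L{\left(x \right)} + 4794677} = \frac{1}{\left(189 + 18 \cdot 293\right) + 4794677} = \frac{1}{\left(189 + 5274\right) + 4794677} = \frac{1}{5463 + 4794677} = \frac{1}{4800140}$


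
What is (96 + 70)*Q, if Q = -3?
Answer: -498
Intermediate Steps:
(96 + 70)*Q = (96 + 70)*(-3) = 166*(-3) = -498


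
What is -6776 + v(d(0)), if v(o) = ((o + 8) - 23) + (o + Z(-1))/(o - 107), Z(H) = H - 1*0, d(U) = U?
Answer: -726636/107 ≈ -6791.0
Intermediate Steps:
Z(H) = H (Z(H) = H + 0 = H)
v(o) = -15 + o + (-1 + o)/(-107 + o) (v(o) = ((o + 8) - 23) + (o - 1)/(o - 107) = ((8 + o) - 23) + (-1 + o)/(-107 + o) = (-15 + o) + (-1 + o)/(-107 + o) = -15 + o + (-1 + o)/(-107 + o))
-6776 + v(d(0)) = -6776 + (1604 + 0² - 121*0)/(-107 + 0) = -6776 + (1604 + 0 + 0)/(-107) = -6776 - 1/107*1604 = -6776 - 1604/107 = -726636/107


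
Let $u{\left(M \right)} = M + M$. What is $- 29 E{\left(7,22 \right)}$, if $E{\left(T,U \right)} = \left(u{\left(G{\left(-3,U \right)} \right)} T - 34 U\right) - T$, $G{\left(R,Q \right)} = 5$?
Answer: $19865$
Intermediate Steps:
$u{\left(M \right)} = 2 M$
$E{\left(T,U \right)} = - 34 U + 9 T$ ($E{\left(T,U \right)} = \left(2 \cdot 5 T - 34 U\right) - T = \left(10 T - 34 U\right) - T = \left(- 34 U + 10 T\right) - T = - 34 U + 9 T$)
$- 29 E{\left(7,22 \right)} = - 29 \left(\left(-34\right) 22 + 9 \cdot 7\right) = - 29 \left(-748 + 63\right) = \left(-29\right) \left(-685\right) = 19865$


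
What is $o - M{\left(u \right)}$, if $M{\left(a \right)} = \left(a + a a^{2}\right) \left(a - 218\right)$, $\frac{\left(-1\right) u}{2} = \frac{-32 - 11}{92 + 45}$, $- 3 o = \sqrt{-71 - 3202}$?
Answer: $\frac{67010658200}{352275361} - \frac{i \sqrt{3273}}{3} \approx 190.22 - 19.07 i$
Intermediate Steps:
$o = - \frac{i \sqrt{3273}}{3}$ ($o = - \frac{\sqrt{-71 - 3202}}{3} = - \frac{\sqrt{-3273}}{3} = - \frac{i \sqrt{3273}}{3} \approx - 19.07 i$)
$u = \frac{86}{137}$ ($u = - 2 \frac{-32 - 11}{92 + 45} = - 2 \left(- \frac{43}{137}\right) = - 2 \left(\left(-43\right) \frac{1}{137}\right) = \left(-2\right) \left(- \frac{43}{137}\right) = \frac{86}{137} \approx 0.62774$)
$M{\left(a \right)} = \left(-218 + a\right) \left(a + a^{3}\right)$ ($M{\left(a \right)} = \left(a + a^{3}\right) \left(-218 + a\right) = \left(-218 + a\right) \left(a + a^{3}\right)$)
$o - M{\left(u \right)} = - \frac{i \sqrt{3273}}{3} - \frac{86 \left(-218 + \frac{86}{137} + \left(\frac{86}{137}\right)^{3} - 218 \left(\frac{86}{137}\right)^{2}\right)}{137} = - \frac{i \sqrt{3273}}{3} - \frac{86 \left(-218 + \frac{86}{137} + \frac{636056}{2571353} - \frac{1612328}{18769}\right)}{137} = - \frac{i \sqrt{3273}}{3} - \frac{86}{137} \left(- \frac{779193700}{2571353}\right) = - \frac{i \sqrt{3273}}{3} - - \frac{67010658200}{352275361} = - \frac{i \sqrt{3273}}{3} + \frac{67010658200}{352275361} = \frac{67010658200}{352275361} - \frac{i \sqrt{3273}}{3}$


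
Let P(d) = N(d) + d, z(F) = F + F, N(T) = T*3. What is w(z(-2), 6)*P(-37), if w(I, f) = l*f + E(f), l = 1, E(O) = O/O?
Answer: -1036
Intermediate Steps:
E(O) = 1
N(T) = 3*T
z(F) = 2*F
P(d) = 4*d (P(d) = 3*d + d = 4*d)
w(I, f) = 1 + f (w(I, f) = 1*f + 1 = f + 1 = 1 + f)
w(z(-2), 6)*P(-37) = (1 + 6)*(4*(-37)) = 7*(-148) = -1036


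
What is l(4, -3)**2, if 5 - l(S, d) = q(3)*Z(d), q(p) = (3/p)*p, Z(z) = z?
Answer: 196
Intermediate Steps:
q(p) = 3
l(S, d) = 5 - 3*d
l(4, -3)**2 = (5 - 3*(-3))**2 = (5 + 9)**2 = 14**2 = 196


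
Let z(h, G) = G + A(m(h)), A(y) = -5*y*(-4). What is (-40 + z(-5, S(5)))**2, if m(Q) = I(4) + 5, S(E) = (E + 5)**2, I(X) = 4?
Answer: 57600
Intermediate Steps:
S(E) = (5 + E)**2
m(Q) = 9 (m(Q) = 4 + 5 = 9)
A(y) = 20*y
z(h, G) = 180 + G (z(h, G) = G + 20*9 = G + 180 = 180 + G)
(-40 + z(-5, S(5)))**2 = (-40 + (180 + (5 + 5)**2))**2 = (-40 + (180 + 10**2))**2 = (-40 + (180 + 100))**2 = (-40 + 280)**2 = 240**2 = 57600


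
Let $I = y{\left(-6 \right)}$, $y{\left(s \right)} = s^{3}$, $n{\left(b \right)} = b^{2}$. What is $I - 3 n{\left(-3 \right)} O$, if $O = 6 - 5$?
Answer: $5832$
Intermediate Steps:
$O = 1$
$I = -216$ ($I = \left(-6\right)^{3} = -216$)
$I - 3 n{\left(-3 \right)} O = - 216 - 3 \left(-3\right)^{2} \cdot 1 = - 216 \left(-3\right) 9 \cdot 1 = - 216 \left(\left(-27\right) 1\right) = \left(-216\right) \left(-27\right) = 5832$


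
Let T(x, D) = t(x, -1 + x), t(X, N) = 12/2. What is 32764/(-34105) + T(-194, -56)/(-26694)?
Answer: -145801141/151733145 ≈ -0.96091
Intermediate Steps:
t(X, N) = 6 (t(X, N) = 12*(½) = 6)
T(x, D) = 6
32764/(-34105) + T(-194, -56)/(-26694) = 32764/(-34105) + 6/(-26694) = 32764*(-1/34105) + 6*(-1/26694) = -32764/34105 - 1/4449 = -145801141/151733145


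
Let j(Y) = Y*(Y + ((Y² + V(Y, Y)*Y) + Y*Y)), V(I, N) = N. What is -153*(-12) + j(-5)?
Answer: 1486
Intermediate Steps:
j(Y) = Y*(Y + 3*Y²) (j(Y) = Y*(Y + ((Y² + Y*Y) + Y*Y)) = Y*(Y + ((Y² + Y²) + Y²)) = Y*(Y + (2*Y² + Y²)) = Y*(Y + 3*Y²))
-153*(-12) + j(-5) = -153*(-12) + (-5)²*(1 + 3*(-5)) = 1836 + 25*(1 - 15) = 1836 + 25*(-14) = 1836 - 350 = 1486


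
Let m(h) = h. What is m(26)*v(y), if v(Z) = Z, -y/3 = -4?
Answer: 312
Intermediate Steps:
y = 12 (y = -3*(-4) = 12)
m(26)*v(y) = 26*12 = 312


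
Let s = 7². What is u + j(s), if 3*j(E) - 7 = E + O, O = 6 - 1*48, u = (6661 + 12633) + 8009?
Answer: 81923/3 ≈ 27308.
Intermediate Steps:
u = 27303 (u = 19294 + 8009 = 27303)
O = -42 (O = 6 - 48 = -42)
s = 49
j(E) = -35/3 + E/3 (j(E) = 7/3 + (E - 42)/3 = 7/3 + (-42 + E)/3 = 7/3 + (-14 + E/3) = -35/3 + E/3)
u + j(s) = 27303 + (-35/3 + (⅓)*49) = 27303 + (-35/3 + 49/3) = 27303 + 14/3 = 81923/3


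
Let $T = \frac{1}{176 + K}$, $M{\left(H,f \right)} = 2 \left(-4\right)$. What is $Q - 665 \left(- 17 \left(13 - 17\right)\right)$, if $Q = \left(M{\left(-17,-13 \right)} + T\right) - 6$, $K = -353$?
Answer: $- \frac{8006419}{177} \approx -45234.0$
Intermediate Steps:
$M{\left(H,f \right)} = -8$
$T = - \frac{1}{177}$ ($T = \frac{1}{176 - 353} = \frac{1}{-177} = - \frac{1}{177} \approx -0.0056497$)
$Q = - \frac{2479}{177}$ ($Q = \left(-8 - \frac{1}{177}\right) - 6 = - \frac{1417}{177} - 6 = - \frac{2479}{177} \approx -14.006$)
$Q - 665 \left(- 17 \left(13 - 17\right)\right) = - \frac{2479}{177} - 665 \left(- 17 \left(13 - 17\right)\right) = - \frac{2479}{177} - 665 \left(\left(-17\right) \left(-4\right)\right) = - \frac{2479}{177} - 45220 = - \frac{8006419}{177}$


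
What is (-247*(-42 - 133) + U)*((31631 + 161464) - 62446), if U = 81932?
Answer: 16351636893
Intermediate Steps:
(-247*(-42 - 133) + U)*((31631 + 161464) - 62446) = (-247*(-42 - 133) + 81932)*((31631 + 161464) - 62446) = (-247*(-175) + 81932)*(193095 - 62446) = (43225 + 81932)*130649 = 125157*130649 = 16351636893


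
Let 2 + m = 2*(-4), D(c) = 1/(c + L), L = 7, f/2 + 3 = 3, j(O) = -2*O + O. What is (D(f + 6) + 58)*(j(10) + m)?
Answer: -15100/13 ≈ -1161.5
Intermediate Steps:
j(O) = -O
f = 0 (f = -6 + 2*3 = -6 + 6 = 0)
D(c) = 1/(7 + c) (D(c) = 1/(c + 7) = 1/(7 + c))
m = -10 (m = -2 + 2*(-4) = -2 - 8 = -10)
(D(f + 6) + 58)*(j(10) + m) = (1/(7 + (0 + 6)) + 58)*(-1*10 - 10) = (1/(7 + 6) + 58)*(-10 - 10) = (1/13 + 58)*(-20) = (755/13)*(-20) = -15100/13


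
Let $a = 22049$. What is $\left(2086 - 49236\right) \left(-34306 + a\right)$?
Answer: $577917550$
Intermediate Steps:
$\left(2086 - 49236\right) \left(-34306 + a\right) = \left(2086 - 49236\right) \left(-34306 + 22049\right) = \left(-47150\right) \left(-12257\right) = 577917550$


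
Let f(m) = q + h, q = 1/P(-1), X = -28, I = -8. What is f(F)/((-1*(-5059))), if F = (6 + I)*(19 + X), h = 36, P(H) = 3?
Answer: 109/15177 ≈ 0.0071819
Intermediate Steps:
q = ⅓ (q = 1/3 = ⅓ ≈ 0.33333)
F = 18 (F = (6 - 8)*(19 - 28) = -2*(-9) = 18)
f(m) = 109/3 (f(m) = ⅓ + 36 = 109/3)
f(F)/((-1*(-5059))) = 109/(3*((-1*(-5059)))) = (109/3)/5059 = (109/3)*(1/5059) = 109/15177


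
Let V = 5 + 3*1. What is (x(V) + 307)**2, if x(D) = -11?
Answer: 87616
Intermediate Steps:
V = 8 (V = 5 + 3 = 8)
(x(V) + 307)**2 = (-11 + 307)**2 = 296**2 = 87616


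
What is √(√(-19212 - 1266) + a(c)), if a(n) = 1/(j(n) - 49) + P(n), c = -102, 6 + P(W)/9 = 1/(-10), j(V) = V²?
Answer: √(-23546793670 + 428904100*I*√20478)/20710 ≈ 7.0132 + 10.202*I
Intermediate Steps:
P(W) = -549/10 (P(W) = -54 + 9/(-10) = -54 + 9*(-⅒) = -54 - 9/10 = -549/10)
a(n) = -549/10 + 1/(-49 + n²) (a(n) = 1/(n² - 49) - 549/10 = 1/(-49 + n²) - 549/10 = -549/10 + 1/(-49 + n²))
√(√(-19212 - 1266) + a(c)) = √(√(-19212 - 1266) + (26911 - 549*(-102)²)/(10*(-49 + (-102)²))) = √(√(-20478) + (26911 - 549*10404)/(10*(-49 + 10404))) = √(I*√20478 + (⅒)*(26911 - 5711796)/10355) = √(I*√20478 + (⅒)*(1/10355)*(-5684885)) = √(I*√20478 - 1136977/20710) = √(-1136977/20710 + I*√20478)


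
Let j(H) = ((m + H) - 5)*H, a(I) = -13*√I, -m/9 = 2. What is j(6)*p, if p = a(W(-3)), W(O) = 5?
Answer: 1326*√5 ≈ 2965.0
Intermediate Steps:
m = -18 (m = -9*2 = -18)
p = -13*√5 ≈ -29.069
j(H) = H*(-23 + H) (j(H) = ((-18 + H) - 5)*H = (-23 + H)*H = H*(-23 + H))
j(6)*p = (6*(-23 + 6))*(-13*√5) = (6*(-17))*(-13*√5) = -(-1326)*√5 = 1326*√5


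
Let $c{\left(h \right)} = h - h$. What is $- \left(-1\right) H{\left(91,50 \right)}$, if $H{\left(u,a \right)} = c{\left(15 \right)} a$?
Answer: $0$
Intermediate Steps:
$c{\left(h \right)} = 0$
$H{\left(u,a \right)} = 0$ ($H{\left(u,a \right)} = 0 a = 0$)
$- \left(-1\right) H{\left(91,50 \right)} = - \left(-1\right) 0 = \left(-1\right) 0 = 0$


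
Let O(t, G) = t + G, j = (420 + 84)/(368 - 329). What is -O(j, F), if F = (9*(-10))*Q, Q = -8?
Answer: -9528/13 ≈ -732.92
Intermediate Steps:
j = 168/13 (j = 504/39 = 504*(1/39) = 168/13 ≈ 12.923)
F = 720 (F = (9*(-10))*(-8) = -90*(-8) = 720)
O(t, G) = G + t
-O(j, F) = -(720 + 168/13) = -1*9528/13 = -9528/13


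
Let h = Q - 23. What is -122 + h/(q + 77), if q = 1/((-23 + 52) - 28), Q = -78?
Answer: -9617/78 ≈ -123.29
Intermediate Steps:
h = -101 (h = -78 - 23 = -101)
q = 1 (q = 1/(29 - 28) = 1/1 = 1)
-122 + h/(q + 77) = -122 - 101/(1 + 77) = -122 - 101/78 = -9617/78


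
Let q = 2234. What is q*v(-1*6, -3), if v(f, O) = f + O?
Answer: -20106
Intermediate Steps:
v(f, O) = O + f
q*v(-1*6, -3) = 2234*(-3 - 1*6) = 2234*(-3 - 6) = 2234*(-9) = -20106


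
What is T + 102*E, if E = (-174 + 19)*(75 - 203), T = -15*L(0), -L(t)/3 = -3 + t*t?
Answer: 2023545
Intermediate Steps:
L(t) = 9 - 3*t² (L(t) = -3*(-3 + t*t) = -3*(-3 + t²) = 9 - 3*t²)
T = -135 (T = -15*(9 - 3*0²) = -15*(9 - 3*0) = -15*(9 + 0) = -15*9 = -135)
E = 19840 (E = -155*(-128) = 19840)
T + 102*E = -135 + 102*19840 = -135 + 2023680 = 2023545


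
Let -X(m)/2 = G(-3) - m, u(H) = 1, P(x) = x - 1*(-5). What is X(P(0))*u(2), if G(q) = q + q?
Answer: 22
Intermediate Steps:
P(x) = 5 + x (P(x) = x + 5 = 5 + x)
G(q) = 2*q
X(m) = 12 + 2*m (X(m) = -2*(2*(-3) - m) = -2*(-6 - m) = 12 + 2*m)
X(P(0))*u(2) = (12 + 2*(5 + 0))*1 = (12 + 2*5)*1 = (12 + 10)*1 = 22*1 = 22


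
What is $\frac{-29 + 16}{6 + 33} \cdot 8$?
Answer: $- \frac{8}{3} \approx -2.6667$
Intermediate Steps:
$\frac{-29 + 16}{6 + 33} \cdot 8 = - \frac{13}{39} \cdot 8 = \left(-13\right) \frac{1}{39} \cdot 8 = \left(- \frac{1}{3}\right) 8 = - \frac{8}{3}$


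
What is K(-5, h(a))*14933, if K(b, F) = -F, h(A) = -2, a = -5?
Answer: 29866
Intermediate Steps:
K(-5, h(a))*14933 = -1*(-2)*14933 = 2*14933 = 29866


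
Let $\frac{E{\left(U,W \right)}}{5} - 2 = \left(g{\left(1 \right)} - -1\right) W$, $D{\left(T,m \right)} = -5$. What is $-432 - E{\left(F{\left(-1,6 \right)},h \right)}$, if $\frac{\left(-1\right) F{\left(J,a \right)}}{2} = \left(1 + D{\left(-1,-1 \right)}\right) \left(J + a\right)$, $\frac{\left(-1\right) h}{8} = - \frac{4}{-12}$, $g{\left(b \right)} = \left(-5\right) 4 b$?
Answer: $- \frac{2086}{3} \approx -695.33$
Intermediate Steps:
$g{\left(b \right)} = - 20 b$
$h = - \frac{8}{3}$ ($h = - 8 \left(- \frac{4}{-12}\right) = - 8 \left(\left(-4\right) \left(- \frac{1}{12}\right)\right) = \left(-8\right) \frac{1}{3} = - \frac{8}{3} \approx -2.6667$)
$F{\left(J,a \right)} = 8 J + 8 a$ ($F{\left(J,a \right)} = - 2 \left(1 - 5\right) \left(J + a\right) = - 2 \left(- 4 \left(J + a\right)\right) = - 2 \left(- 4 J - 4 a\right) = 8 J + 8 a$)
$E{\left(U,W \right)} = 10 - 95 W$ ($E{\left(U,W \right)} = 10 + 5 \left(\left(-20\right) 1 - -1\right) W = 10 + 5 \left(-20 + 1\right) W = 10 + 5 \left(- 19 W\right) = 10 - 95 W$)
$-432 - E{\left(F{\left(-1,6 \right)},h \right)} = -432 - \left(10 - - \frac{760}{3}\right) = -432 - \left(10 + \frac{760}{3}\right) = -432 - \frac{790}{3} = - \frac{2086}{3}$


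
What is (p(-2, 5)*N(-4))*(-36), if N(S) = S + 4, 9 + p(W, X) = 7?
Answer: 0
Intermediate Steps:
p(W, X) = -2 (p(W, X) = -9 + 7 = -2)
N(S) = 4 + S
(p(-2, 5)*N(-4))*(-36) = -2*(4 - 4)*(-36) = -2*0*(-36) = 0*(-36) = 0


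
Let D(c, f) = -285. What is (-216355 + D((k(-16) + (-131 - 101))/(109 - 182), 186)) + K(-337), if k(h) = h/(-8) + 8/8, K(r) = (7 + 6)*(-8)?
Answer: -216744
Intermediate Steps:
K(r) = -104 (K(r) = 13*(-8) = -104)
k(h) = 1 - h/8 (k(h) = h*(-1/8) + 8*(1/8) = -h/8 + 1 = 1 - h/8)
(-216355 + D((k(-16) + (-131 - 101))/(109 - 182), 186)) + K(-337) = (-216355 - 285) - 104 = -216640 - 104 = -216744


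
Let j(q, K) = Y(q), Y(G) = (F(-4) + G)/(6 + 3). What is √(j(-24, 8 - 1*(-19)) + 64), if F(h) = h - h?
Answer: 2*√138/3 ≈ 7.8316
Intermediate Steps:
F(h) = 0
Y(G) = G/9 (Y(G) = (0 + G)/(6 + 3) = G/9)
j(q, K) = q/9
√(j(-24, 8 - 1*(-19)) + 64) = √((⅑)*(-24) + 64) = √(-8/3 + 64) = √(184/3) = 2*√138/3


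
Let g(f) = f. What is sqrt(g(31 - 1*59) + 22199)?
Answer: sqrt(22171) ≈ 148.90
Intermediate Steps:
sqrt(g(31 - 1*59) + 22199) = sqrt((31 - 1*59) + 22199) = sqrt((31 - 59) + 22199) = sqrt(-28 + 22199) = sqrt(22171)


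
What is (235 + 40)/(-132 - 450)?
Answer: -275/582 ≈ -0.47251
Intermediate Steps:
(235 + 40)/(-132 - 450) = 275/(-582) = 275*(-1/582) = -275/582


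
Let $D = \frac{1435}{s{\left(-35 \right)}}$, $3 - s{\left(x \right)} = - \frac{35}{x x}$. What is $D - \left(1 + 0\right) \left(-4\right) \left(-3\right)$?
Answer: $- \frac{301350}{53} \approx -5685.9$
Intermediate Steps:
$s{\left(x \right)} = 3 + \frac{35}{x^{2}}$ ($s{\left(x \right)} = 3 - - \frac{35}{x x} = 3 - - \frac{35}{x^{2}} = 3 + \frac{35}{x^{2}}$)
$D = \frac{50225}{106}$ ($D = \frac{1435}{3 + \frac{35}{1225}} = \frac{1435}{3 + 35 \cdot \frac{1}{1225}} = \frac{1435}{3 + \frac{1}{35}} = \frac{1435}{\frac{106}{35}} = 1435 \cdot \frac{35}{106} = \frac{50225}{106} \approx 473.82$)
$D - \left(1 + 0\right) \left(-4\right) \left(-3\right) = \frac{50225 - \left(1 + 0\right) \left(-4\right) \left(-3\right)}{106} = \frac{50225 - 1 \left(-4\right) \left(-3\right)}{106} = \frac{50225 \left(-1\right) \left(-4\right) \left(-3\right)}{106} = \frac{50225 \cdot 4 \left(-3\right)}{106} = \frac{50225}{106} \left(-12\right) = - \frac{301350}{53}$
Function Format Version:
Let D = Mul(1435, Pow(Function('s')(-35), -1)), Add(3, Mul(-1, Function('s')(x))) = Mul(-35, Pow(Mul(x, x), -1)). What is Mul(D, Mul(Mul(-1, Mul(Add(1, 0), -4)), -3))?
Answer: Rational(-301350, 53) ≈ -5685.9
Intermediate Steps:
Function('s')(x) = Add(3, Mul(35, Pow(x, -2))) (Function('s')(x) = Add(3, Mul(-1, Mul(-35, Pow(Mul(x, x), -1)))) = Add(3, Mul(-1, Mul(-35, Pow(Pow(x, 2), -1)))) = Add(3, Mul(-1, Mul(-35, Pow(x, -2)))) = Add(3, Mul(35, Pow(x, -2))))
D = Rational(50225, 106) (D = Mul(1435, Pow(Add(3, Mul(35, Pow(-35, -2))), -1)) = Mul(1435, Pow(Add(3, Mul(35, Rational(1, 1225))), -1)) = Mul(1435, Pow(Add(3, Rational(1, 35)), -1)) = Mul(1435, Pow(Rational(106, 35), -1)) = Mul(1435, Rational(35, 106)) = Rational(50225, 106) ≈ 473.82)
Mul(D, Mul(Mul(-1, Mul(Add(1, 0), -4)), -3)) = Mul(Rational(50225, 106), Mul(Mul(-1, Mul(Add(1, 0), -4)), -3)) = Mul(Rational(50225, 106), Mul(Mul(-1, Mul(1, -4)), -3)) = Mul(Rational(50225, 106), Mul(Mul(-1, -4), -3)) = Mul(Rational(50225, 106), Mul(4, -3)) = Mul(Rational(50225, 106), -12) = Rational(-301350, 53)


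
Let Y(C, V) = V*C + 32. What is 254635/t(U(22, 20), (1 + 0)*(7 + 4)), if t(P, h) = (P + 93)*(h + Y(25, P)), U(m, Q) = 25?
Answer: 254635/78824 ≈ 3.2304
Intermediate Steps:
Y(C, V) = 32 + C*V (Y(C, V) = C*V + 32 = 32 + C*V)
t(P, h) = (93 + P)*(32 + h + 25*P) (t(P, h) = (P + 93)*(h + (32 + 25*P)) = (93 + P)*(32 + h + 25*P))
254635/t(U(22, 20), (1 + 0)*(7 + 4)) = 254635/(2976 + 25*25**2 + 93*((1 + 0)*(7 + 4)) + 2357*25 + 25*((1 + 0)*(7 + 4))) = 254635/(2976 + 25*625 + 93*(1*11) + 58925 + 25*(1*11)) = 254635/(2976 + 15625 + 93*11 + 58925 + 25*11) = 254635/(2976 + 15625 + 1023 + 58925 + 275) = 254635/78824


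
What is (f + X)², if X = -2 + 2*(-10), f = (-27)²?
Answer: 499849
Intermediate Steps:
f = 729
X = -22 (X = -2 - 20 = -22)
(f + X)² = (729 - 22)² = 707² = 499849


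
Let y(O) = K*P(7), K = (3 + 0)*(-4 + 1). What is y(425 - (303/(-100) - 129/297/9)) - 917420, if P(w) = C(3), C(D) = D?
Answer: -917447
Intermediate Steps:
P(w) = 3
K = -9 (K = 3*(-3) = -9)
y(O) = -27 (y(O) = -9*3 = -27)
y(425 - (303/(-100) - 129/297/9)) - 917420 = -27 - 917420 = -917447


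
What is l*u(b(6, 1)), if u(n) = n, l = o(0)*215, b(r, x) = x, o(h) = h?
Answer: 0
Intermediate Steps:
l = 0 (l = 0*215 = 0)
l*u(b(6, 1)) = 0*1 = 0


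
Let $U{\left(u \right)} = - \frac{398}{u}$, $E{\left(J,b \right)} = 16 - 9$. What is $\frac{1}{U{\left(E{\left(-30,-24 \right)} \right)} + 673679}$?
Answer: $\frac{7}{4715355} \approx 1.4845 \cdot 10^{-6}$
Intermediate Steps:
$E{\left(J,b \right)} = 7$
$\frac{1}{U{\left(E{\left(-30,-24 \right)} \right)} + 673679} = \frac{1}{- \frac{398}{7} + 673679} = \frac{1}{\frac{4715355}{7}} = \frac{7}{4715355}$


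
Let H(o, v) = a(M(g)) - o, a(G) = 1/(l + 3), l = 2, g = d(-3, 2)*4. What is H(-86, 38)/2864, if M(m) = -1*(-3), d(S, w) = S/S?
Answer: 431/14320 ≈ 0.030098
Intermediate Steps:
d(S, w) = 1
g = 4 (g = 1*4 = 4)
M(m) = 3
a(G) = ⅕ (a(G) = 1/(2 + 3) = 1/5 = ⅕)
H(o, v) = ⅕ - o
H(-86, 38)/2864 = (⅕ - 1*(-86))/2864 = (⅕ + 86)*(1/2864) = (431/5)*(1/2864) = 431/14320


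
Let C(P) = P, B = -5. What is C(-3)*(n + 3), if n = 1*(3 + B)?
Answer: -3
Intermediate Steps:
n = -2 (n = 1*(3 - 5) = 1*(-2) = -2)
C(-3)*(n + 3) = -3*(-2 + 3) = -3*1 = -3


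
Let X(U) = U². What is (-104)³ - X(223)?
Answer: -1174593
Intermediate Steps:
(-104)³ - X(223) = (-104)³ - 1*223² = -1124864 - 1*49729 = -1124864 - 49729 = -1174593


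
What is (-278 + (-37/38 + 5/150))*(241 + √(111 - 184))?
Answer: -19159018/285 - 79498*I*√73/285 ≈ -67225.0 - 2383.3*I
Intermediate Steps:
(-278 + (-37/38 + 5/150))*(241 + √(111 - 184)) = (-278 + (-37*1/38 + 5*(1/150)))*(241 + √(-73)) = (-278 + (-37/38 + 1/30))*(241 + I*√73) = (-278 - 268/285)*(241 + I*√73) = -79498*(241 + I*√73)/285 = -19159018/285 - 79498*I*√73/285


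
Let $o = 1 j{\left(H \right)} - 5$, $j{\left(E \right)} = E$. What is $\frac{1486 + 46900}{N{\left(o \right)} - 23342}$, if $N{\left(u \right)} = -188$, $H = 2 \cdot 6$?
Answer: $- \frac{1861}{905} \approx -2.0564$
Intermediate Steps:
$H = 12$
$o = 7$ ($o = 1 \cdot 12 - 5 = 12 - 5 = 7$)
$\frac{1486 + 46900}{N{\left(o \right)} - 23342} = \frac{1486 + 46900}{-188 - 23342} = \frac{48386}{-23530} = 48386 \left(- \frac{1}{23530}\right) = - \frac{1861}{905}$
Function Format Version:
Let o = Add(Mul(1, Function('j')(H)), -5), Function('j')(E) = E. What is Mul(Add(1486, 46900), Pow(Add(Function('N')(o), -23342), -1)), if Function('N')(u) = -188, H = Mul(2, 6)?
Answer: Rational(-1861, 905) ≈ -2.0564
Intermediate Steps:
H = 12
o = 7 (o = Add(Mul(1, 12), -5) = Add(12, -5) = 7)
Mul(Add(1486, 46900), Pow(Add(Function('N')(o), -23342), -1)) = Mul(Add(1486, 46900), Pow(Add(-188, -23342), -1)) = Mul(48386, Pow(-23530, -1)) = Mul(48386, Rational(-1, 23530)) = Rational(-1861, 905)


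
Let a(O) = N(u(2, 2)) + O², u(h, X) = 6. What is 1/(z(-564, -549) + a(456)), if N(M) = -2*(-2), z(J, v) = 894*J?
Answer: -1/296276 ≈ -3.3752e-6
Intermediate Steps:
N(M) = 4
a(O) = 4 + O²
1/(z(-564, -549) + a(456)) = 1/(894*(-564) + (4 + 456²)) = 1/(-504216 + (4 + 207936)) = 1/(-504216 + 207940) = 1/(-296276) = -1/296276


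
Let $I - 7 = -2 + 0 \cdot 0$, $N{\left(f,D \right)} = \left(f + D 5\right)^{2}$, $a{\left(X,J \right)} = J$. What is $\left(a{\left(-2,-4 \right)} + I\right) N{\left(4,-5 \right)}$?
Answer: $441$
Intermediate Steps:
$N{\left(f,D \right)} = \left(f + 5 D\right)^{2}$
$I = 5$ ($I = 7 + \left(-2 + 0 \cdot 0\right) = 7 + \left(-2 + 0\right) = 7 - 2 = 5$)
$\left(a{\left(-2,-4 \right)} + I\right) N{\left(4,-5 \right)} = \left(-4 + 5\right) \left(4 + 5 \left(-5\right)\right)^{2} = 1 \left(4 - 25\right)^{2} = 1 \left(-21\right)^{2} = 1 \cdot 441 = 441$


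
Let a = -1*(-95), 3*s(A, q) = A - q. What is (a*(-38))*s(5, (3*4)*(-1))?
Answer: -61370/3 ≈ -20457.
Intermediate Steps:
s(A, q) = -q/3 + A/3 (s(A, q) = (A - q)/3 = -q/3 + A/3)
a = 95
(a*(-38))*s(5, (3*4)*(-1)) = (95*(-38))*(-3*4*(-1)/3 + (1/3)*5) = -3610*(-4*(-1) + 5/3) = -3610*(-1/3*(-12) + 5/3) = -3610*(4 + 5/3) = -3610*17/3 = -61370/3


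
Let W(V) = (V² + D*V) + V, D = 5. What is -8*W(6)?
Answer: -576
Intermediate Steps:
W(V) = V² + 6*V (W(V) = (V² + 5*V) + V = V² + 6*V)
-8*W(6) = -48*(6 + 6) = -48*12 = -8*72 = -576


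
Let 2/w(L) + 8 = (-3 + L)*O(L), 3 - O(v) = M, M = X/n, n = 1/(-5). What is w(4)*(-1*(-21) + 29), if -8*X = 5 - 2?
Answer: -160/11 ≈ -14.545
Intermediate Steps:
n = -⅕ (n = 1*(-⅕) = -⅕ ≈ -0.20000)
X = -3/8 (X = -(5 - 2)/8 = -⅛*3 = -3/8 ≈ -0.37500)
M = 15/8 (M = -3/(8*(-⅕)) = -3/8*(-5) = 15/8 ≈ 1.8750)
O(v) = 9/8 (O(v) = 3 - 1*15/8 = 3 - 15/8 = 9/8)
w(L) = 2/(-91/8 + 9*L/8) (w(L) = 2/(-8 + (-3 + L)*(9/8)) = 2/(-8 + (-27/8 + 9*L/8)) = 2/(-91/8 + 9*L/8))
w(4)*(-1*(-21) + 29) = (16/(-91 + 9*4))*(-1*(-21) + 29) = (16/(-91 + 36))*(21 + 29) = (16/(-55))*50 = (16*(-1/55))*50 = -16/55*50 = -160/11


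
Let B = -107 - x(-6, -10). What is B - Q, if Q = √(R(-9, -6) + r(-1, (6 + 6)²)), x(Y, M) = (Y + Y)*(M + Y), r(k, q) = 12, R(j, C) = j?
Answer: -299 - √3 ≈ -300.73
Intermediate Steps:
x(Y, M) = 2*Y*(M + Y) (x(Y, M) = (2*Y)*(M + Y) = 2*Y*(M + Y))
Q = √3 (Q = √(-9 + 12) = √3 ≈ 1.7320)
B = -299 (B = -107 - 2*(-6)*(-10 - 6) = -107 - 2*(-6)*(-16) = -107 - 1*192 = -107 - 192 = -299)
B - Q = -299 - √3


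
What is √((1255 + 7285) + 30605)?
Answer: √39145 ≈ 197.85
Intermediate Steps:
√((1255 + 7285) + 30605) = √(8540 + 30605) = √39145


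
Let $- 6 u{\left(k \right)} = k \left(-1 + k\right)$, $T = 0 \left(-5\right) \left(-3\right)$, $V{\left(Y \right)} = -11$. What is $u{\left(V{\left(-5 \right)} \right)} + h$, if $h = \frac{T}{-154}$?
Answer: $-22$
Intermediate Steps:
$T = 0$ ($T = 0 \left(-3\right) = 0$)
$u{\left(k \right)} = - \frac{k \left(-1 + k\right)}{6}$
$h = 0$ ($h = \frac{1}{-154} \cdot 0 = \left(- \frac{1}{154}\right) 0 = 0$)
$u{\left(V{\left(-5 \right)} \right)} + h = \frac{1}{6} \left(-11\right) \left(1 - -11\right) + 0 = \frac{1}{6} \left(-11\right) \left(1 + 11\right) + 0 = \frac{1}{6} \left(-11\right) 12 + 0 = -22 + 0 = -22$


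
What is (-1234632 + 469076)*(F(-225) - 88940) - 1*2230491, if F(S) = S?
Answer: 68258570249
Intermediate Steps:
(-1234632 + 469076)*(F(-225) - 88940) - 1*2230491 = (-1234632 + 469076)*(-225 - 88940) - 1*2230491 = -765556*(-89165) - 2230491 = 68260800740 - 2230491 = 68258570249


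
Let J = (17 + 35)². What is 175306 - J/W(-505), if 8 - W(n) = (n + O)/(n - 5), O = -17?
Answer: 103726618/593 ≈ 1.7492e+5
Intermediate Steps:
J = 2704 (J = 52² = 2704)
W(n) = 8 - (-17 + n)/(-5 + n) (W(n) = 8 - (n - 17)/(n - 5) = 8 - (-17 + n)/(-5 + n))
175306 - J/W(-505) = 175306 - 2704/((-23 + 7*(-505))/(-5 - 505)) = 175306 - 2704/((-23 - 3535)/(-510)) = 175306 - 2704/((-1/510*(-3558))) = 175306 - 2704/593/85 = 175306 - 2704*85/593 = 175306 - 1*229840/593 = 175306 - 229840/593 = 103726618/593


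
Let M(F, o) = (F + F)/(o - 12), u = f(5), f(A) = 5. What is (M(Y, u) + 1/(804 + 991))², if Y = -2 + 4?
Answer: 51451929/157879225 ≈ 0.32589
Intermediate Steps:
Y = 2
u = 5
M(F, o) = 2*F/(-12 + o) (M(F, o) = (2*F)/(-12 + o) = 2*F/(-12 + o))
(M(Y, u) + 1/(804 + 991))² = (2*2/(-12 + 5) + 1/(804 + 991))² = (2*2/(-7) + 1/1795)² = (2*2*(-⅐) + 1/1795)² = (-4/7 + 1/1795)² = (-7173/12565)² = 51451929/157879225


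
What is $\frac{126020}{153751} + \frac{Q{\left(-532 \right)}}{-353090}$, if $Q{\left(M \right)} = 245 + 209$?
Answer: $\frac{22213299423}{27143970295} \approx 0.81835$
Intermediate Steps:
$Q{\left(M \right)} = 454$
$\frac{126020}{153751} + \frac{Q{\left(-532 \right)}}{-353090} = \frac{126020}{153751} + \frac{454}{-353090} = 126020 \cdot \frac{1}{153751} + 454 \left(- \frac{1}{353090}\right) = \frac{126020}{153751} - \frac{227}{176545} = \frac{22213299423}{27143970295}$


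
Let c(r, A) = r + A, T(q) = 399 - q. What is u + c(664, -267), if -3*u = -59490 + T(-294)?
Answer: 19996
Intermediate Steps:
c(r, A) = A + r
u = 19599 (u = -(-59490 + (399 - 1*(-294)))/3 = -(-59490 + (399 + 294))/3 = -(-59490 + 693)/3 = -⅓*(-58797) = 19599)
u + c(664, -267) = 19599 + (-267 + 664) = 19599 + 397 = 19996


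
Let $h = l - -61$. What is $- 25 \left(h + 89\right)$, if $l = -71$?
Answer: $-1975$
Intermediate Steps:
$h = -10$ ($h = -71 - -61 = -71 + 61 = -10$)
$- 25 \left(h + 89\right) = - 25 \left(-10 + 89\right) = \left(-25\right) 79 = -1975$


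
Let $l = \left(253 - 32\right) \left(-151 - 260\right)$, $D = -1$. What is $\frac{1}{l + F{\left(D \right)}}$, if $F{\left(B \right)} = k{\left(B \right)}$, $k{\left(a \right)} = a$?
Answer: $- \frac{1}{90832} \approx -1.1009 \cdot 10^{-5}$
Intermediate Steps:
$F{\left(B \right)} = B$
$l = -90831$ ($l = 221 \left(-411\right) = -90831$)
$\frac{1}{l + F{\left(D \right)}} = \frac{1}{-90831 - 1} = \frac{1}{-90832} = - \frac{1}{90832}$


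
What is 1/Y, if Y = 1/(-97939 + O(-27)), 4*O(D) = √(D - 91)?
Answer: -97939 + I*√118/4 ≈ -97939.0 + 2.7157*I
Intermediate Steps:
O(D) = √(-91 + D)/4 (O(D) = √(D - 91)/4 = √(-91 + D)/4)
Y = 1/(-97939 + I*√118/4) (Y = 1/(-97939 + √(-91 - 27)/4) = 1/(-97939 + √(-118)/4) = 1/(-97939 + (I*√118)/4) = 1/(-97939 + I*√118/4) ≈ -1.021e-5 - 2.8e-10*I)
1/Y = 1/(-783512/76736381827 - 2*I*√118/76736381827)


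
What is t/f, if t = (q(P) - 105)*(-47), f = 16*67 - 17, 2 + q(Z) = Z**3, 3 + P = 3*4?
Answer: -29234/1055 ≈ -27.710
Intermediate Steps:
P = 9 (P = -3 + 3*4 = -3 + 12 = 9)
q(Z) = -2 + Z**3
f = 1055 (f = 1072 - 17 = 1055)
t = -29234 (t = ((-2 + 9**3) - 105)*(-47) = ((-2 + 729) - 105)*(-47) = (727 - 105)*(-47) = 622*(-47) = -29234)
t/f = -29234/1055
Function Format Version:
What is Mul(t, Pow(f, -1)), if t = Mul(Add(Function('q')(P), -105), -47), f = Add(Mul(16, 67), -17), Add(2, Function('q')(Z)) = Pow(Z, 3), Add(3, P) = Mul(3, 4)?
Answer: Rational(-29234, 1055) ≈ -27.710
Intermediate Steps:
P = 9 (P = Add(-3, Mul(3, 4)) = Add(-3, 12) = 9)
Function('q')(Z) = Add(-2, Pow(Z, 3))
f = 1055 (f = Add(1072, -17) = 1055)
t = -29234 (t = Mul(Add(Add(-2, Pow(9, 3)), -105), -47) = Mul(Add(Add(-2, 729), -105), -47) = Mul(Add(727, -105), -47) = Mul(622, -47) = -29234)
Mul(t, Pow(f, -1)) = Mul(-29234, Pow(1055, -1)) = Mul(-29234, Rational(1, 1055)) = Rational(-29234, 1055)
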